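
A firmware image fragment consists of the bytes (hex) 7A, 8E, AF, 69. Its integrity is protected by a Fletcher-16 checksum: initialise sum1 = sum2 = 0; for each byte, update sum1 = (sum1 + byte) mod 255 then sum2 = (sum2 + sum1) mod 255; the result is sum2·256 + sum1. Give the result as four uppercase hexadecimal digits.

5E22

Running sums (mod 255):
  after byte 0 (7A): sum1=122, sum2=122
  after byte 1 (8E): sum1=9, sum2=131
  after byte 2 (AF): sum1=184, sum2=60
  after byte 3 (69): sum1=34, sum2=94
Checksum = sum2·256 + sum1 = 94·256 + 34 = 24098 = 0x5E22.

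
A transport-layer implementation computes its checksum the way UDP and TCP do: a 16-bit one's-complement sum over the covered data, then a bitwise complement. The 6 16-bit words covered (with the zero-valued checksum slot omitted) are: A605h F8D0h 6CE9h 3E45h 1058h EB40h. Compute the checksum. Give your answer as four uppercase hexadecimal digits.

One's-complement addition (fold any carry out of bit 15 back into bit 0):
  0xA605 + 0xF8D0 = 0x19ED5 → wrap carry → 0x9ED6
  0x9ED6 + 0x6CE9 = 0x10BBF → wrap carry → 0x0BC0
  0x0BC0 + 0x3E45 = 0x04A05
  0x4A05 + 0x1058 = 0x05A5D
  0x5A5D + 0xEB40 = 0x1459D → wrap carry → 0x459E
One's-complement sum = 0x459E.
Checksum = ~0x459E & 0xFFFF = 0xBA61.

BA61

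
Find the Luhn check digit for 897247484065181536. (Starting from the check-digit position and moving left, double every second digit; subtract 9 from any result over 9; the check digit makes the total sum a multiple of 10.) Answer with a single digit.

Partial digits right→left: 6 3 5 1 8 1 5 6 0 4 8 4 7 4 2 7 9 8
Double every second digit counting from the check-digit position (so the 1st, 3rd, 5th, ... of the partial from the right).
  doubled (with −9 where >9): 3 1 7 1 0 7 5 4 9 → sum 37
  kept as-is: 3 1 1 6 4 4 4 7 8 → sum 38
Total = 37 + 38 = 75.
Check digit = (10 − (75 mod 10)) mod 10 = 5.

5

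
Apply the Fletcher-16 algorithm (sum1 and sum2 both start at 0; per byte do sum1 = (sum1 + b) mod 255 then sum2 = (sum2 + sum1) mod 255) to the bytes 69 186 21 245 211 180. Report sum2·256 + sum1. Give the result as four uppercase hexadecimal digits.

Running sums (mod 255):
  after byte 0 (69): sum1=69, sum2=69
  after byte 1 (186): sum1=0, sum2=69
  after byte 2 (21): sum1=21, sum2=90
  after byte 3 (245): sum1=11, sum2=101
  after byte 4 (211): sum1=222, sum2=68
  after byte 5 (180): sum1=147, sum2=215
Checksum = sum2·256 + sum1 = 215·256 + 147 = 55187 = 0xD793.

D793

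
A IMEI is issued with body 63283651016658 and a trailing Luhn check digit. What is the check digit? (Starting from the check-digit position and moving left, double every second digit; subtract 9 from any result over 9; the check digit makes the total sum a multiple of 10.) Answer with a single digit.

Partial digits right→left: 8 5 6 6 1 0 1 5 6 3 8 2 3 6
Double every second digit counting from the check-digit position (so the 1st, 3rd, 5th, ... of the partial from the right).
  doubled (with −9 where >9): 7 3 2 2 3 7 6 → sum 30
  kept as-is: 5 6 0 5 3 2 6 → sum 27
Total = 30 + 27 = 57.
Check digit = (10 − (57 mod 10)) mod 10 = 3.

3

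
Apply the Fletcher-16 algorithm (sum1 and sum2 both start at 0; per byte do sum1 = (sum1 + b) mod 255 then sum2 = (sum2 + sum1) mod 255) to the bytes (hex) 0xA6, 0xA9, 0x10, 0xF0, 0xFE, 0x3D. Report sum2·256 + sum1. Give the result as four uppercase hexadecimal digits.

Running sums (mod 255):
  after byte 0 (0xA6): sum1=166, sum2=166
  after byte 1 (0xA9): sum1=80, sum2=246
  after byte 2 (0x10): sum1=96, sum2=87
  after byte 3 (0xF0): sum1=81, sum2=168
  after byte 4 (0xFE): sum1=80, sum2=248
  after byte 5 (0x3D): sum1=141, sum2=134
Checksum = sum2·256 + sum1 = 134·256 + 141 = 34445 = 0x868D.

868D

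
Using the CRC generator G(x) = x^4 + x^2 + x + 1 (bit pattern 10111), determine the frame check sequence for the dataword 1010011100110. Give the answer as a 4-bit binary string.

1011

Append 4 zeros: 10100111001100000. Divide by 10111 (XOR where the leading bit is 1):
  pos 0: 10100 XOR 10111 = 00011
  pos 3: 11111 XOR 10111 = 01000
  pos 4: 10000 XOR 10111 = 00111
  pos 6: 11101 XOR 10111 = 01010
  pos 7: 10101 XOR 10111 = 00010
  pos 10: 10000 XOR 10111 = 00111
  pos 12: 11100 XOR 10111 = 01011
Remainder (last 4 bits) = 1011. This is the CRC / FCS.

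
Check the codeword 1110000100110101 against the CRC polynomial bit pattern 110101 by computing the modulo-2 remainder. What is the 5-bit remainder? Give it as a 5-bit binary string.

00000

Modulo-2 division of 1110000100110101 by 110101:
  pos 0: 111000 XOR 110101 = 001101
  pos 2: 110101 XOR 110101 = 000000
  pos 10: 110101 XOR 110101 = 000000
Remainder = 00000 (zero — the frame passes the CRC check).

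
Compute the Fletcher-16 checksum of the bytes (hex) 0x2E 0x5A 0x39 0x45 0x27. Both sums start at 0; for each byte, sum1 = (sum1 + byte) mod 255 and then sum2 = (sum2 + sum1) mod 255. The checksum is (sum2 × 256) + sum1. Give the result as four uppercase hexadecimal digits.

AD2E

Running sums (mod 255):
  after byte 0 (0x2E): sum1=46, sum2=46
  after byte 1 (0x5A): sum1=136, sum2=182
  after byte 2 (0x39): sum1=193, sum2=120
  after byte 3 (0x45): sum1=7, sum2=127
  after byte 4 (0x27): sum1=46, sum2=173
Checksum = sum2·256 + sum1 = 173·256 + 46 = 44334 = 0xAD2E.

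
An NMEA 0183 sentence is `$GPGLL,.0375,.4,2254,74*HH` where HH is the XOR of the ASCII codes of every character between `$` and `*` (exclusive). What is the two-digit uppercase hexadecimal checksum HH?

67

XOR the ASCII codes of the payload characters:
  'G' = 0x47 → acc = 0x47
  'P' = 0x50 → acc = 0x17
  'G' = 0x47 → acc = 0x50
  'L' = 0x4C → acc = 0x1C
  'L' = 0x4C → acc = 0x50
  ',' = 0x2C → acc = 0x7C
  '.' = 0x2E → acc = 0x52
  '0' = 0x30 → acc = 0x62
  '3' = 0x33 → acc = 0x51
  '7' = 0x37 → acc = 0x66
  '5' = 0x35 → acc = 0x53
  ',' = 0x2C → acc = 0x7F
  '.' = 0x2E → acc = 0x51
  '4' = 0x34 → acc = 0x65
  ',' = 0x2C → acc = 0x49
  '2' = 0x32 → acc = 0x7B
  '2' = 0x32 → acc = 0x49
  '5' = 0x35 → acc = 0x7C
  '4' = 0x34 → acc = 0x48
  ',' = 0x2C → acc = 0x64
  '7' = 0x37 → acc = 0x53
  '4' = 0x34 → acc = 0x67
Checksum = 0x67.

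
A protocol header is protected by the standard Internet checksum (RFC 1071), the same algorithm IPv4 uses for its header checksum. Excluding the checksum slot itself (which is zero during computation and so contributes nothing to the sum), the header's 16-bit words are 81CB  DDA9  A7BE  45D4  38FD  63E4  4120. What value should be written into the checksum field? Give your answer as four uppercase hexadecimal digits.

D4F5

One's-complement addition (fold any carry out of bit 15 back into bit 0):
  0x81CB + 0xDDA9 = 0x15F74 → wrap carry → 0x5F75
  0x5F75 + 0xA7BE = 0x10733 → wrap carry → 0x0734
  0x0734 + 0x45D4 = 0x04D08
  0x4D08 + 0x38FD = 0x08605
  0x8605 + 0x63E4 = 0x0E9E9
  0xE9E9 + 0x4120 = 0x12B09 → wrap carry → 0x2B0A
One's-complement sum = 0x2B0A.
Checksum = ~0x2B0A & 0xFFFF = 0xD4F5.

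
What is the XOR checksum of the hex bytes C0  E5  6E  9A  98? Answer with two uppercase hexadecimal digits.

49

XOR the bytes together:
  start with 0xC0
  0xC0 ⊕ 0xE5 = 0x25
  0x25 ⊕ 0x6E = 0x4B
  0x4B ⊕ 0x9A = 0xD1
  0xD1 ⊕ 0x98 = 0x49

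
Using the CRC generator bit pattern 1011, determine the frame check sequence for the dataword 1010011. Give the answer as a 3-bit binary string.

Append 3 zeros: 1010011000. Divide by 1011 (XOR where the leading bit is 1):
  pos 0: 1010 XOR 1011 = 0001
  pos 3: 1011 XOR 1011 = 0000
Remainder (last 3 bits) = 000. This is the CRC / FCS.

000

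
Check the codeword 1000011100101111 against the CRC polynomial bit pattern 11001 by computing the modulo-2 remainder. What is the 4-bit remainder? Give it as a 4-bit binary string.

0100

Modulo-2 division of 1000011100101111 by 11001:
  pos 0: 10000 XOR 11001 = 01001
  pos 1: 10011 XOR 11001 = 01010
  pos 2: 10101 XOR 11001 = 01100
  pos 3: 11001 XOR 11001 = 00000
  pos 10: 10111 XOR 11001 = 01110
  pos 11: 11101 XOR 11001 = 00100
Remainder = 0100 (nonzero — an error is detected).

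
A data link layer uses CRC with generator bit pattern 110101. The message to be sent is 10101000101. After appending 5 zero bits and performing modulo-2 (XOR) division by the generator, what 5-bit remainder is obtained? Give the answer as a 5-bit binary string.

Append 5 zeros: 1010100010100000. Divide by 110101 (XOR where the leading bit is 1):
  pos 0: 101010 XOR 110101 = 011111
  pos 1: 111110 XOR 110101 = 001011
  pos 3: 101101 XOR 110101 = 011000
  pos 4: 110000 XOR 110101 = 000101
  pos 7: 101100 XOR 110101 = 011001
  pos 8: 110010 XOR 110101 = 000111
Remainder (last 5 bits) = 11100. This is the CRC / FCS.

11100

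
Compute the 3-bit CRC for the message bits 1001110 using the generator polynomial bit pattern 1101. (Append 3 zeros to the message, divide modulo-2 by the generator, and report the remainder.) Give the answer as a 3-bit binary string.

Append 3 zeros: 1001110000. Divide by 1101 (XOR where the leading bit is 1):
  pos 0: 1001 XOR 1101 = 0100
  pos 1: 1001 XOR 1101 = 0100
  pos 2: 1001 XOR 1101 = 0100
  pos 3: 1000 XOR 1101 = 0101
  pos 4: 1010 XOR 1101 = 0111
  pos 5: 1110 XOR 1101 = 0011
Remainder (last 3 bits) = 110. This is the CRC / FCS.

110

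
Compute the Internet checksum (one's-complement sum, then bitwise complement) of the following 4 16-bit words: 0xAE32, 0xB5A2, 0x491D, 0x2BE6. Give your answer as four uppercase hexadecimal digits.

2727

One's-complement addition (fold any carry out of bit 15 back into bit 0):
  0xAE32 + 0xB5A2 = 0x163D4 → wrap carry → 0x63D5
  0x63D5 + 0x491D = 0x0ACF2
  0xACF2 + 0x2BE6 = 0x0D8D8
One's-complement sum = 0xD8D8.
Checksum = ~0xD8D8 & 0xFFFF = 0x2727.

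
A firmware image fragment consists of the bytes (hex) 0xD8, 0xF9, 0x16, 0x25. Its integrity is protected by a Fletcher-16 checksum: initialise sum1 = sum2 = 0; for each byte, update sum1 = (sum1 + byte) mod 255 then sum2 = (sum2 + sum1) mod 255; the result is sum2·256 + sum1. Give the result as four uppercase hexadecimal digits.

Running sums (mod 255):
  after byte 0 (0xD8): sum1=216, sum2=216
  after byte 1 (0xF9): sum1=210, sum2=171
  after byte 2 (0x16): sum1=232, sum2=148
  after byte 3 (0x25): sum1=14, sum2=162
Checksum = sum2·256 + sum1 = 162·256 + 14 = 41486 = 0xA20E.

A20E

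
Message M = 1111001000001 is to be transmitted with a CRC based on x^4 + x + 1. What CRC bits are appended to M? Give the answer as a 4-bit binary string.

Append 4 zeros: 11110010000010000. Divide by 10011 (XOR where the leading bit is 1):
  pos 0: 11110 XOR 10011 = 01101
  pos 1: 11010 XOR 10011 = 01001
  pos 2: 10011 XOR 10011 = 00000
  pos 12: 10000 XOR 10011 = 00011
Remainder (last 4 bits) = 0011. This is the CRC / FCS.

0011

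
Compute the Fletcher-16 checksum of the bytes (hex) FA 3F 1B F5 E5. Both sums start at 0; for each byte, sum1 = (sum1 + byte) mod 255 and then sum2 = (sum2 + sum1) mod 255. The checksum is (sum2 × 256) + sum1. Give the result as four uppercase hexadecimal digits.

0731

Running sums (mod 255):
  after byte 0 (FA): sum1=250, sum2=250
  after byte 1 (3F): sum1=58, sum2=53
  after byte 2 (1B): sum1=85, sum2=138
  after byte 3 (F5): sum1=75, sum2=213
  after byte 4 (E5): sum1=49, sum2=7
Checksum = sum2·256 + sum1 = 7·256 + 49 = 1841 = 0x0731.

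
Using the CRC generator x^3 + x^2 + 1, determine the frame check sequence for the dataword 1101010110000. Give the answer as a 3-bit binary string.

110

Append 3 zeros: 1101010110000000. Divide by 1101 (XOR where the leading bit is 1):
  pos 0: 1101 XOR 1101 = 0000
  pos 5: 1011 XOR 1101 = 0110
  pos 6: 1100 XOR 1101 = 0001
  pos 9: 1000 XOR 1101 = 0101
  pos 10: 1010 XOR 1101 = 0111
  pos 11: 1110 XOR 1101 = 0011
Remainder (last 3 bits) = 110. This is the CRC / FCS.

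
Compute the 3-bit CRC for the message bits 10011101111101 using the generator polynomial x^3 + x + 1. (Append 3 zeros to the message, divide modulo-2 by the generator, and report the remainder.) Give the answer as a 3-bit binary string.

110

Append 3 zeros: 10011101111101000. Divide by 1011 (XOR where the leading bit is 1):
  pos 0: 1001 XOR 1011 = 0010
  pos 2: 1011 XOR 1011 = 0000
  pos 7: 1111 XOR 1011 = 0100
  pos 8: 1001 XOR 1011 = 0010
  pos 10: 1001 XOR 1011 = 0010
  pos 12: 1000 XOR 1011 = 0011
Remainder (last 3 bits) = 110. This is the CRC / FCS.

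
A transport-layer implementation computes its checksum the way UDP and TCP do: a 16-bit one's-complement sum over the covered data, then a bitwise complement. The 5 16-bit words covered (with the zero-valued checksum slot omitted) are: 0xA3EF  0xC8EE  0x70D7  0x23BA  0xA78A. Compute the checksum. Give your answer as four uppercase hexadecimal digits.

5705

One's-complement addition (fold any carry out of bit 15 back into bit 0):
  0xA3EF + 0xC8EE = 0x16CDD → wrap carry → 0x6CDE
  0x6CDE + 0x70D7 = 0x0DDB5
  0xDDB5 + 0x23BA = 0x1016F → wrap carry → 0x0170
  0x0170 + 0xA78A = 0x0A8FA
One's-complement sum = 0xA8FA.
Checksum = ~0xA8FA & 0xFFFF = 0x5705.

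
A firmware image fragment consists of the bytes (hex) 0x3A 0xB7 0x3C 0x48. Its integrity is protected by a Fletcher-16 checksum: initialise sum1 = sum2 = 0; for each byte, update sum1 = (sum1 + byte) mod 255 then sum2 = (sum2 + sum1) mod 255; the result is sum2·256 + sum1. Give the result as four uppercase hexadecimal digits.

Running sums (mod 255):
  after byte 0 (0x3A): sum1=58, sum2=58
  after byte 1 (0xB7): sum1=241, sum2=44
  after byte 2 (0x3C): sum1=46, sum2=90
  after byte 3 (0x48): sum1=118, sum2=208
Checksum = sum2·256 + sum1 = 208·256 + 118 = 53366 = 0xD076.

D076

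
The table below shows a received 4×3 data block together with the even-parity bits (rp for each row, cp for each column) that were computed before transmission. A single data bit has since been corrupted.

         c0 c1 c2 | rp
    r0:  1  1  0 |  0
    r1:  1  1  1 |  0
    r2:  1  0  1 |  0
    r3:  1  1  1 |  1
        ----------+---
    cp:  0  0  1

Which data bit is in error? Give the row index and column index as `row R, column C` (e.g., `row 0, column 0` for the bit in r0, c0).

Recompute each row's even parity and compare to rp:
  r0: data parity 0, sent rp 0 → ok
  r1: data parity 1, sent rp 0 → mismatch
  r2: data parity 0, sent rp 0 → ok
  r3: data parity 1, sent rp 1 → ok
Recompute each column's even parity and compare to cp:
  c0: data parity 0, sent cp 0 → ok
  c1: data parity 1, sent cp 0 → mismatch
  c2: data parity 1, sent cp 1 → ok
Exactly one row (r1) and one column (c1) fail → the flipped bit is at their intersection.

row 1, column 1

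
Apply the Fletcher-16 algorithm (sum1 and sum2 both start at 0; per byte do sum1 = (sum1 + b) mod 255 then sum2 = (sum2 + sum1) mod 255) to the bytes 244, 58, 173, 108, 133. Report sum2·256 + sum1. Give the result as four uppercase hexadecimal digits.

19CE

Running sums (mod 255):
  after byte 0 (244): sum1=244, sum2=244
  after byte 1 (58): sum1=47, sum2=36
  after byte 2 (173): sum1=220, sum2=1
  after byte 3 (108): sum1=73, sum2=74
  after byte 4 (133): sum1=206, sum2=25
Checksum = sum2·256 + sum1 = 25·256 + 206 = 6606 = 0x19CE.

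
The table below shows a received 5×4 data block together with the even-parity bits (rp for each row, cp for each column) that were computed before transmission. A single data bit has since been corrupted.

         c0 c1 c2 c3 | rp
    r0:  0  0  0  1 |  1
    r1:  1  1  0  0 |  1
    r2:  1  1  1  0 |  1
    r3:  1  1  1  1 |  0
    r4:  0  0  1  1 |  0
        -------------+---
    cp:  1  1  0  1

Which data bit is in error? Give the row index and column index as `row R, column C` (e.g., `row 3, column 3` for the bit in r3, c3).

row 1, column 2

Recompute each row's even parity and compare to rp:
  r0: data parity 1, sent rp 1 → ok
  r1: data parity 0, sent rp 1 → mismatch
  r2: data parity 1, sent rp 1 → ok
  r3: data parity 0, sent rp 0 → ok
  r4: data parity 0, sent rp 0 → ok
Recompute each column's even parity and compare to cp:
  c0: data parity 1, sent cp 1 → ok
  c1: data parity 1, sent cp 1 → ok
  c2: data parity 1, sent cp 0 → mismatch
  c3: data parity 1, sent cp 1 → ok
Exactly one row (r1) and one column (c2) fail → the flipped bit is at their intersection.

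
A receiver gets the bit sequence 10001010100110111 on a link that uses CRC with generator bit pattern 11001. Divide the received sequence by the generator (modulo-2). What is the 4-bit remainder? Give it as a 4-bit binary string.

Modulo-2 division of 10001010100110111 by 11001:
  pos 0: 10001 XOR 11001 = 01000
  pos 1: 10000 XOR 11001 = 01001
  pos 2: 10011 XOR 11001 = 01010
  pos 3: 10100 XOR 11001 = 01101
  pos 4: 11011 XOR 11001 = 00010
  pos 7: 10001 XOR 11001 = 01000
  pos 8: 10001 XOR 11001 = 01000
  pos 9: 10000 XOR 11001 = 01001
  pos 10: 10011 XOR 11001 = 01010
  pos 11: 10101 XOR 11001 = 01100
  pos 12: 11001 XOR 11001 = 00000
Remainder = 0000 (zero — the frame passes the CRC check).

0000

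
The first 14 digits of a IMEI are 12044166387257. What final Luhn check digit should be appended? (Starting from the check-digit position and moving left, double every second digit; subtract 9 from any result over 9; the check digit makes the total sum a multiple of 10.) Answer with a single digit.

Partial digits right→left: 7 5 2 7 8 3 6 6 1 4 4 0 2 1
Double every second digit counting from the check-digit position (so the 1st, 3rd, 5th, ... of the partial from the right).
  doubled (with −9 where >9): 5 4 7 3 2 8 4 → sum 33
  kept as-is: 5 7 3 6 4 0 1 → sum 26
Total = 33 + 26 = 59.
Check digit = (10 − (59 mod 10)) mod 10 = 1.

1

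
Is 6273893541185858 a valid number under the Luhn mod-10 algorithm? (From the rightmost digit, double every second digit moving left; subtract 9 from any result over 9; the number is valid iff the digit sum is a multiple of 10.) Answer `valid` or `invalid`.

invalid

From the right, keep odd positions and double even positions (subtract 9 from any doubled value over 9):
  doubled (positions 2,4,...): 1 1 2 8 6 7 5 3 → sum 33
  kept (positions 1,3,...): 8 8 8 1 5 9 3 2 → sum 44
Total = 77.
77 mod 10 = 7, so the number is invalid.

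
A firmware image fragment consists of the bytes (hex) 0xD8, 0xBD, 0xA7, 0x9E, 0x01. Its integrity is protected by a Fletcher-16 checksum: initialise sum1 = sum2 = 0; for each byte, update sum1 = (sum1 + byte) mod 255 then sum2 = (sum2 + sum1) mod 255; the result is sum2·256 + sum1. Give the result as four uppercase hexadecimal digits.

Running sums (mod 255):
  after byte 0 (0xD8): sum1=216, sum2=216
  after byte 1 (0xBD): sum1=150, sum2=111
  after byte 2 (0xA7): sum1=62, sum2=173
  after byte 3 (0x9E): sum1=220, sum2=138
  after byte 4 (0x01): sum1=221, sum2=104
Checksum = sum2·256 + sum1 = 104·256 + 221 = 26845 = 0x68DD.

68DD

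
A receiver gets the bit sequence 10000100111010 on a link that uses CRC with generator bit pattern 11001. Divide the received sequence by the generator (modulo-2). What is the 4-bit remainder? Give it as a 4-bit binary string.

0000

Modulo-2 division of 10000100111010 by 11001:
  pos 0: 10000 XOR 11001 = 01001
  pos 1: 10011 XOR 11001 = 01010
  pos 2: 10100 XOR 11001 = 01101
  pos 3: 11010 XOR 11001 = 00011
  pos 6: 11111 XOR 11001 = 00110
  pos 8: 11001 XOR 11001 = 00000
Remainder = 0000 (zero — the frame passes the CRC check).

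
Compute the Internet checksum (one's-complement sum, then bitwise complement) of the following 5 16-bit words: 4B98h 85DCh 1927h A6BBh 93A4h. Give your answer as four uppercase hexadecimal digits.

DB03

One's-complement addition (fold any carry out of bit 15 back into bit 0):
  0x4B98 + 0x85DC = 0x0D174
  0xD174 + 0x1927 = 0x0EA9B
  0xEA9B + 0xA6BB = 0x19156 → wrap carry → 0x9157
  0x9157 + 0x93A4 = 0x124FB → wrap carry → 0x24FC
One's-complement sum = 0x24FC.
Checksum = ~0x24FC & 0xFFFF = 0xDB03.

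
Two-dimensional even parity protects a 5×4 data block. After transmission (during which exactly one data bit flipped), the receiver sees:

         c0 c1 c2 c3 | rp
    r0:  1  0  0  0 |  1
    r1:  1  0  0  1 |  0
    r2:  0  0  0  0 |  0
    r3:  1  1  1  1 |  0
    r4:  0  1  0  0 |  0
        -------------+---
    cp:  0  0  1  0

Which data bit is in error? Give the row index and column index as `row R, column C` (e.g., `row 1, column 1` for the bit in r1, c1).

row 4, column 0

Recompute each row's even parity and compare to rp:
  r0: data parity 1, sent rp 1 → ok
  r1: data parity 0, sent rp 0 → ok
  r2: data parity 0, sent rp 0 → ok
  r3: data parity 0, sent rp 0 → ok
  r4: data parity 1, sent rp 0 → mismatch
Recompute each column's even parity and compare to cp:
  c0: data parity 1, sent cp 0 → mismatch
  c1: data parity 0, sent cp 0 → ok
  c2: data parity 1, sent cp 1 → ok
  c3: data parity 0, sent cp 0 → ok
Exactly one row (r4) and one column (c0) fail → the flipped bit is at their intersection.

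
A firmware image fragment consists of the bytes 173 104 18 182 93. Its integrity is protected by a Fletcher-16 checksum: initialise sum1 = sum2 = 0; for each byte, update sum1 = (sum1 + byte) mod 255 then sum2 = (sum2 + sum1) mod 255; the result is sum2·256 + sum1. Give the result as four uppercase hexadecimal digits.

073C

Running sums (mod 255):
  after byte 0 (173): sum1=173, sum2=173
  after byte 1 (104): sum1=22, sum2=195
  after byte 2 (18): sum1=40, sum2=235
  after byte 3 (182): sum1=222, sum2=202
  after byte 4 (93): sum1=60, sum2=7
Checksum = sum2·256 + sum1 = 7·256 + 60 = 1852 = 0x073C.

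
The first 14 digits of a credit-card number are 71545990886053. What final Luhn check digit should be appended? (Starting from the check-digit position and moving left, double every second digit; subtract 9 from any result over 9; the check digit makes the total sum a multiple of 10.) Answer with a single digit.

Partial digits right→left: 3 5 0 6 8 8 0 9 9 5 4 5 1 7
Double every second digit counting from the check-digit position (so the 1st, 3rd, 5th, ... of the partial from the right).
  doubled (with −9 where >9): 6 0 7 0 9 8 2 → sum 32
  kept as-is: 5 6 8 9 5 5 7 → sum 45
Total = 32 + 45 = 77.
Check digit = (10 − (77 mod 10)) mod 10 = 3.

3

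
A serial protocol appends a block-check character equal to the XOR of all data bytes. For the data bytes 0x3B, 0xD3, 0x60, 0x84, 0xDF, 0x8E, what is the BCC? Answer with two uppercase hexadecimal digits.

XOR the bytes together:
  start with 0x3B
  0x3B ⊕ 0xD3 = 0xE8
  0xE8 ⊕ 0x60 = 0x88
  0x88 ⊕ 0x84 = 0x0C
  0x0C ⊕ 0xDF = 0xD3
  0xD3 ⊕ 0x8E = 0x5D

5D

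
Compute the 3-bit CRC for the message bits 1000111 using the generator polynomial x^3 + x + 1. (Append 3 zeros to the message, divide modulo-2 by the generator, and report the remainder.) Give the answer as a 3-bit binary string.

Append 3 zeros: 1000111000. Divide by 1011 (XOR where the leading bit is 1):
  pos 0: 1000 XOR 1011 = 0011
  pos 2: 1111 XOR 1011 = 0100
  pos 3: 1001 XOR 1011 = 0010
  pos 5: 1000 XOR 1011 = 0011
Remainder (last 3 bits) = 110. This is the CRC / FCS.

110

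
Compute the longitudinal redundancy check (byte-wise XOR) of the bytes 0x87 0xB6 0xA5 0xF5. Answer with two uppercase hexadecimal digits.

XOR the bytes together:
  start with 0x87
  0x87 ⊕ 0xB6 = 0x31
  0x31 ⊕ 0xA5 = 0x94
  0x94 ⊕ 0xF5 = 0x61

61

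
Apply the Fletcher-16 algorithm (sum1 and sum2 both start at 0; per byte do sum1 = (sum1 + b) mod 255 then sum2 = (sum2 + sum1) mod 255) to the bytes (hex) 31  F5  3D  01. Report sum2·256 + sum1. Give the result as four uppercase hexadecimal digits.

2265

Running sums (mod 255):
  after byte 0 (31): sum1=49, sum2=49
  after byte 1 (F5): sum1=39, sum2=88
  after byte 2 (3D): sum1=100, sum2=188
  after byte 3 (01): sum1=101, sum2=34
Checksum = sum2·256 + sum1 = 34·256 + 101 = 8805 = 0x2265.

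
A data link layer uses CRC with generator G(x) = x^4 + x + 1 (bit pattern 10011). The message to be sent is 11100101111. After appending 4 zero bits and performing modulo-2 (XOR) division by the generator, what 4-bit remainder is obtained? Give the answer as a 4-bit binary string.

Append 4 zeros: 111001011110000. Divide by 10011 (XOR where the leading bit is 1):
  pos 0: 11100 XOR 10011 = 01111
  pos 1: 11111 XOR 10011 = 01100
  pos 2: 11000 XOR 10011 = 01011
  pos 3: 10111 XOR 10011 = 00100
  pos 5: 10011 XOR 10011 = 00000
  pos 10: 10000 XOR 10011 = 00011
Remainder (last 4 bits) = 0011. This is the CRC / FCS.

0011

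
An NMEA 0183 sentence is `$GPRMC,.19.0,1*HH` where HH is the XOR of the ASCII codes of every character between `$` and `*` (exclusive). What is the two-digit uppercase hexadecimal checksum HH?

42

XOR the ASCII codes of the payload characters:
  'G' = 0x47 → acc = 0x47
  'P' = 0x50 → acc = 0x17
  'R' = 0x52 → acc = 0x45
  'M' = 0x4D → acc = 0x08
  'C' = 0x43 → acc = 0x4B
  ',' = 0x2C → acc = 0x67
  '.' = 0x2E → acc = 0x49
  '1' = 0x31 → acc = 0x78
  '9' = 0x39 → acc = 0x41
  '.' = 0x2E → acc = 0x6F
  '0' = 0x30 → acc = 0x5F
  ',' = 0x2C → acc = 0x73
  '1' = 0x31 → acc = 0x42
Checksum = 0x42.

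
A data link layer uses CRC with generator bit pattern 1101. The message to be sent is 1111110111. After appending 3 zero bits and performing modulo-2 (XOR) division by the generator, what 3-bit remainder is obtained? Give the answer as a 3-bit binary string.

Append 3 zeros: 1111110111000. Divide by 1101 (XOR where the leading bit is 1):
  pos 0: 1111 XOR 1101 = 0010
  pos 2: 1011 XOR 1101 = 0110
  pos 3: 1100 XOR 1101 = 0001
  pos 6: 1111 XOR 1101 = 0010
  pos 8: 1000 XOR 1101 = 0101
  pos 9: 1010 XOR 1101 = 0111
Remainder (last 3 bits) = 111. This is the CRC / FCS.

111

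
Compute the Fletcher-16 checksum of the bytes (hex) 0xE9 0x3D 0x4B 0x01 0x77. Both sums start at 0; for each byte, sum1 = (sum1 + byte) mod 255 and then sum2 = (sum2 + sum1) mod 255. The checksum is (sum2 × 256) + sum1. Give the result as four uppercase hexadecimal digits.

Running sums (mod 255):
  after byte 0 (0xE9): sum1=233, sum2=233
  after byte 1 (0x3D): sum1=39, sum2=17
  after byte 2 (0x4B): sum1=114, sum2=131
  after byte 3 (0x01): sum1=115, sum2=246
  after byte 4 (0x77): sum1=234, sum2=225
Checksum = sum2·256 + sum1 = 225·256 + 234 = 57834 = 0xE1EA.

E1EA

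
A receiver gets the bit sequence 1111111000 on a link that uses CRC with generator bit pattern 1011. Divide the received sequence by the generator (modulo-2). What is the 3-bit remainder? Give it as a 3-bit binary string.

000

Modulo-2 division of 1111111000 by 1011:
  pos 0: 1111 XOR 1011 = 0100
  pos 1: 1001 XOR 1011 = 0010
  pos 3: 1011 XOR 1011 = 0000
Remainder = 000 (zero — the frame passes the CRC check).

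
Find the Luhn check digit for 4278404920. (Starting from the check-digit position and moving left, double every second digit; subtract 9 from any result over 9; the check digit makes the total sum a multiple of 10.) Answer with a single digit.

Partial digits right→left: 0 2 9 4 0 4 8 7 2 4
Double every second digit counting from the check-digit position (so the 1st, 3rd, 5th, ... of the partial from the right).
  doubled (with −9 where >9): 0 9 0 7 4 → sum 20
  kept as-is: 2 4 4 7 4 → sum 21
Total = 20 + 21 = 41.
Check digit = (10 − (41 mod 10)) mod 10 = 9.

9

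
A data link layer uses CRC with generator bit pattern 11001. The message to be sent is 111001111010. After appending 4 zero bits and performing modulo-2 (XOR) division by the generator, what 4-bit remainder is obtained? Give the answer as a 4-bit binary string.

0110

Append 4 zeros: 1110011110100000. Divide by 11001 (XOR where the leading bit is 1):
  pos 0: 11100 XOR 11001 = 00101
  pos 2: 10111 XOR 11001 = 01110
  pos 3: 11101 XOR 11001 = 00100
  pos 5: 10010 XOR 11001 = 01011
  pos 6: 10111 XOR 11001 = 01110
  pos 7: 11100 XOR 11001 = 00101
  pos 9: 10100 XOR 11001 = 01101
  pos 10: 11010 XOR 11001 = 00011
Remainder (last 4 bits) = 0110. This is the CRC / FCS.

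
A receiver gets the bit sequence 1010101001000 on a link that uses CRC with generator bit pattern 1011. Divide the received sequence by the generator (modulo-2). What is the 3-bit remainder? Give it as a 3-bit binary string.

000

Modulo-2 division of 1010101001000 by 1011:
  pos 0: 1010 XOR 1011 = 0001
  pos 3: 1101 XOR 1011 = 0110
  pos 4: 1100 XOR 1011 = 0111
  pos 5: 1110 XOR 1011 = 0101
  pos 6: 1011 XOR 1011 = 0000
Remainder = 000 (zero — the frame passes the CRC check).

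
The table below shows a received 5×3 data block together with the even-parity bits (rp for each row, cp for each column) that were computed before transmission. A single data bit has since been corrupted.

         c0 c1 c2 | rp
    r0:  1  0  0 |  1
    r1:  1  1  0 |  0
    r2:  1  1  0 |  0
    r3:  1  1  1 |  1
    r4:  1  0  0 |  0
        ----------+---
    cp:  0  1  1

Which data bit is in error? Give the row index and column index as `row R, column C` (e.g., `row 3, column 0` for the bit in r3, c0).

row 4, column 0

Recompute each row's even parity and compare to rp:
  r0: data parity 1, sent rp 1 → ok
  r1: data parity 0, sent rp 0 → ok
  r2: data parity 0, sent rp 0 → ok
  r3: data parity 1, sent rp 1 → ok
  r4: data parity 1, sent rp 0 → mismatch
Recompute each column's even parity and compare to cp:
  c0: data parity 1, sent cp 0 → mismatch
  c1: data parity 1, sent cp 1 → ok
  c2: data parity 1, sent cp 1 → ok
Exactly one row (r4) and one column (c0) fail → the flipped bit is at their intersection.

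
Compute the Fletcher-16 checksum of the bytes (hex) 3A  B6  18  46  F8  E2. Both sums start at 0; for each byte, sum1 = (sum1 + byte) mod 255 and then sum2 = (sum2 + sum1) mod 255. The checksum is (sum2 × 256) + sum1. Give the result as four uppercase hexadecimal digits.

Running sums (mod 255):
  after byte 0 (3A): sum1=58, sum2=58
  after byte 1 (B6): sum1=240, sum2=43
  after byte 2 (18): sum1=9, sum2=52
  after byte 3 (46): sum1=79, sum2=131
  after byte 4 (F8): sum1=72, sum2=203
  after byte 5 (E2): sum1=43, sum2=246
Checksum = sum2·256 + sum1 = 246·256 + 43 = 63019 = 0xF62B.

F62B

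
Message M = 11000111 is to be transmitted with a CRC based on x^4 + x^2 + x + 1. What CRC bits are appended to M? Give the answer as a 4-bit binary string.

Append 4 zeros: 110001110000. Divide by 10111 (XOR where the leading bit is 1):
  pos 0: 11000 XOR 10111 = 01111
  pos 1: 11111 XOR 10111 = 01000
  pos 2: 10001 XOR 10111 = 00110
  pos 4: 11010 XOR 10111 = 01101
  pos 5: 11010 XOR 10111 = 01101
  pos 6: 11010 XOR 10111 = 01101
  pos 7: 11010 XOR 10111 = 01101
Remainder (last 4 bits) = 1101. This is the CRC / FCS.

1101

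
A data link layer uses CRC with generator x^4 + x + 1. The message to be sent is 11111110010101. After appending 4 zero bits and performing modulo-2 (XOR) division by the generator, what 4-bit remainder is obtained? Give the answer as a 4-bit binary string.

Append 4 zeros: 111111100101010000. Divide by 10011 (XOR where the leading bit is 1):
  pos 0: 11111 XOR 10011 = 01100
  pos 1: 11001 XOR 10011 = 01010
  pos 2: 10101 XOR 10011 = 00110
  pos 4: 11000 XOR 10011 = 01011
  pos 5: 10111 XOR 10011 = 00100
  pos 7: 10001 XOR 10011 = 00010
  pos 10: 10010 XOR 10011 = 00001
Remainder (last 4 bits) = 1000. This is the CRC / FCS.

1000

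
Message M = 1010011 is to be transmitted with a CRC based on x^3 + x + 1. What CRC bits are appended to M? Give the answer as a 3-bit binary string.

Append 3 zeros: 1010011000. Divide by 1011 (XOR where the leading bit is 1):
  pos 0: 1010 XOR 1011 = 0001
  pos 3: 1011 XOR 1011 = 0000
Remainder (last 3 bits) = 000. This is the CRC / FCS.

000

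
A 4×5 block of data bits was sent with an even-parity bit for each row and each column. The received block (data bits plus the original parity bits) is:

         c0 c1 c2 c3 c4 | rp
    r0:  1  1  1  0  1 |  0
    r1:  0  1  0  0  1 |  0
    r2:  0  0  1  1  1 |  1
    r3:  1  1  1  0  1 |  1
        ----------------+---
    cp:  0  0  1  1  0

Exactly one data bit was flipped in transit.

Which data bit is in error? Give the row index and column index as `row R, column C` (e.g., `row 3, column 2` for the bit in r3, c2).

row 3, column 1

Recompute each row's even parity and compare to rp:
  r0: data parity 0, sent rp 0 → ok
  r1: data parity 0, sent rp 0 → ok
  r2: data parity 1, sent rp 1 → ok
  r3: data parity 0, sent rp 1 → mismatch
Recompute each column's even parity and compare to cp:
  c0: data parity 0, sent cp 0 → ok
  c1: data parity 1, sent cp 0 → mismatch
  c2: data parity 1, sent cp 1 → ok
  c3: data parity 1, sent cp 1 → ok
  c4: data parity 0, sent cp 0 → ok
Exactly one row (r3) and one column (c1) fail → the flipped bit is at their intersection.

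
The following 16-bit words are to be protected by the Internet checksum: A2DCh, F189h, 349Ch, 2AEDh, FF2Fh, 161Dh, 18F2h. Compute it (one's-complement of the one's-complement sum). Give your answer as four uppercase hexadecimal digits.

One's-complement addition (fold any carry out of bit 15 back into bit 0):
  0xA2DC + 0xF189 = 0x19465 → wrap carry → 0x9466
  0x9466 + 0x349C = 0x0C902
  0xC902 + 0x2AED = 0x0F3EF
  0xF3EF + 0xFF2F = 0x1F31E → wrap carry → 0xF31F
  0xF31F + 0x161D = 0x1093C → wrap carry → 0x093D
  0x093D + 0x18F2 = 0x0222F
One's-complement sum = 0x222F.
Checksum = ~0x222F & 0xFFFF = 0xDDD0.

DDD0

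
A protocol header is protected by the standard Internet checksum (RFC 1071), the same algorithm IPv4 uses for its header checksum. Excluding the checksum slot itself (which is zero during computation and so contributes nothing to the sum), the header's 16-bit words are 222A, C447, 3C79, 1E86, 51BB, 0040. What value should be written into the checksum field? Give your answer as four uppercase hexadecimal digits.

One's-complement addition (fold any carry out of bit 15 back into bit 0):
  0x222A + 0xC447 = 0x0E671
  0xE671 + 0x3C79 = 0x122EA → wrap carry → 0x22EB
  0x22EB + 0x1E86 = 0x04171
  0x4171 + 0x51BB = 0x0932C
  0x932C + 0x0040 = 0x0936C
One's-complement sum = 0x936C.
Checksum = ~0x936C & 0xFFFF = 0x6C93.

6C93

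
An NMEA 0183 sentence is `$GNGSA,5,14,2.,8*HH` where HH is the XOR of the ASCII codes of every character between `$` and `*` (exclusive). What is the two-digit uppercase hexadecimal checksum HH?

XOR the ASCII codes of the payload characters:
  'G' = 0x47 → acc = 0x47
  'N' = 0x4E → acc = 0x09
  'G' = 0x47 → acc = 0x4E
  'S' = 0x53 → acc = 0x1D
  'A' = 0x41 → acc = 0x5C
  ',' = 0x2C → acc = 0x70
  '5' = 0x35 → acc = 0x45
  ',' = 0x2C → acc = 0x69
  '1' = 0x31 → acc = 0x58
  '4' = 0x34 → acc = 0x6C
  ',' = 0x2C → acc = 0x40
  '2' = 0x32 → acc = 0x72
  '.' = 0x2E → acc = 0x5C
  ',' = 0x2C → acc = 0x70
  '8' = 0x38 → acc = 0x48
Checksum = 0x48.

48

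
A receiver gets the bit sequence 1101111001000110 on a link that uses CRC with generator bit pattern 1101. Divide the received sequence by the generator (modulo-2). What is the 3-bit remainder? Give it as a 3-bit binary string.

110

Modulo-2 division of 1101111001000110 by 1101:
  pos 0: 1101 XOR 1101 = 0000
  pos 4: 1110 XOR 1101 = 0011
  pos 6: 1101 XOR 1101 = 0000
Remainder = 110 (nonzero — an error is detected).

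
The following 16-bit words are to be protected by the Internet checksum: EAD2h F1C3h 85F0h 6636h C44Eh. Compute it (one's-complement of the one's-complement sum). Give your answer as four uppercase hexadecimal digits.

One's-complement addition (fold any carry out of bit 15 back into bit 0):
  0xEAD2 + 0xF1C3 = 0x1DC95 → wrap carry → 0xDC96
  0xDC96 + 0x85F0 = 0x16286 → wrap carry → 0x6287
  0x6287 + 0x6636 = 0x0C8BD
  0xC8BD + 0xC44E = 0x18D0B → wrap carry → 0x8D0C
One's-complement sum = 0x8D0C.
Checksum = ~0x8D0C & 0xFFFF = 0x72F3.

72F3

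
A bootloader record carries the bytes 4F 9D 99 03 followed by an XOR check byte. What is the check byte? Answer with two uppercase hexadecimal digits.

48

XOR the bytes together:
  start with 0x4F
  0x4F ⊕ 0x9D = 0xD2
  0xD2 ⊕ 0x99 = 0x4B
  0x4B ⊕ 0x03 = 0x48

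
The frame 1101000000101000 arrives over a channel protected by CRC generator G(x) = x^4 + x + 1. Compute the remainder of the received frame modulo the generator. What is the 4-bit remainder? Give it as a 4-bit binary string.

Modulo-2 division of 1101000000101000 by 10011:
  pos 0: 11010 XOR 10011 = 01001
  pos 1: 10010 XOR 10011 = 00001
  pos 5: 10000 XOR 10011 = 00011
  pos 8: 11101 XOR 10011 = 01110
  pos 9: 11100 XOR 10011 = 01111
  pos 10: 11110 XOR 10011 = 01101
  pos 11: 11010 XOR 10011 = 01001
Remainder = 1001 (nonzero — an error is detected).

1001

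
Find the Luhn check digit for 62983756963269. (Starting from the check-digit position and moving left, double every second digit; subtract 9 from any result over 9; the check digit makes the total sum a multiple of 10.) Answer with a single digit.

4

Partial digits right→left: 9 6 2 3 6 9 6 5 7 3 8 9 2 6
Double every second digit counting from the check-digit position (so the 1st, 3rd, 5th, ... of the partial from the right).
  doubled (with −9 where >9): 9 4 3 3 5 7 4 → sum 35
  kept as-is: 6 3 9 5 3 9 6 → sum 41
Total = 35 + 41 = 76.
Check digit = (10 − (76 mod 10)) mod 10 = 4.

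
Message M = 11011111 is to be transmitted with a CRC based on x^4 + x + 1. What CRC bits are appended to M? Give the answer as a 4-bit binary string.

1110

Append 4 zeros: 110111110000. Divide by 10011 (XOR where the leading bit is 1):
  pos 0: 11011 XOR 10011 = 01000
  pos 1: 10001 XOR 10011 = 00010
  pos 4: 10110 XOR 10011 = 00101
  pos 6: 10100 XOR 10011 = 00111
Remainder (last 4 bits) = 1110. This is the CRC / FCS.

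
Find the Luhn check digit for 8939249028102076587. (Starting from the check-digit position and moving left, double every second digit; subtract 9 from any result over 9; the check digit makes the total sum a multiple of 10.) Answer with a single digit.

9

Partial digits right→left: 7 8 5 6 7 0 2 0 1 8 2 0 9 4 2 9 3 9 8
Double every second digit counting from the check-digit position (so the 1st, 3rd, 5th, ... of the partial from the right).
  doubled (with −9 where >9): 5 1 5 4 2 4 9 4 6 7 → sum 47
  kept as-is: 8 6 0 0 8 0 4 9 9 → sum 44
Total = 47 + 44 = 91.
Check digit = (10 − (91 mod 10)) mod 10 = 9.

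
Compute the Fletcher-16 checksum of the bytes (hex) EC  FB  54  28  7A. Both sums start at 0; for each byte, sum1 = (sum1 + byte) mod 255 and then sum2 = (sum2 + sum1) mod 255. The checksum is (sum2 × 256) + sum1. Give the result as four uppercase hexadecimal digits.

58DF

Running sums (mod 255):
  after byte 0 (EC): sum1=236, sum2=236
  after byte 1 (FB): sum1=232, sum2=213
  after byte 2 (54): sum1=61, sum2=19
  after byte 3 (28): sum1=101, sum2=120
  after byte 4 (7A): sum1=223, sum2=88
Checksum = sum2·256 + sum1 = 88·256 + 223 = 22751 = 0x58DF.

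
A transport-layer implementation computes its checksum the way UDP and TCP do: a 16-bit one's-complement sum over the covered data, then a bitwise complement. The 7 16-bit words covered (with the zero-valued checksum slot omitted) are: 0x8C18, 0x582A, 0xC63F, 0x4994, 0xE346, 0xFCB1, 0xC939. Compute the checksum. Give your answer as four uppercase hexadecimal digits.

62B6

One's-complement addition (fold any carry out of bit 15 back into bit 0):
  0x8C18 + 0x582A = 0x0E442
  0xE442 + 0xC63F = 0x1AA81 → wrap carry → 0xAA82
  0xAA82 + 0x4994 = 0x0F416
  0xF416 + 0xE346 = 0x1D75C → wrap carry → 0xD75D
  0xD75D + 0xFCB1 = 0x1D40E → wrap carry → 0xD40F
  0xD40F + 0xC939 = 0x19D48 → wrap carry → 0x9D49
One's-complement sum = 0x9D49.
Checksum = ~0x9D49 & 0xFFFF = 0x62B6.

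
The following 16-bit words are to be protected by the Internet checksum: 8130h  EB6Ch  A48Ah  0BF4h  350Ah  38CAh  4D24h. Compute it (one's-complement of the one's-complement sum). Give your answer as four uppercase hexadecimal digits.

27EB

One's-complement addition (fold any carry out of bit 15 back into bit 0):
  0x8130 + 0xEB6C = 0x16C9C → wrap carry → 0x6C9D
  0x6C9D + 0xA48A = 0x11127 → wrap carry → 0x1128
  0x1128 + 0x0BF4 = 0x01D1C
  0x1D1C + 0x350A = 0x05226
  0x5226 + 0x38CA = 0x08AF0
  0x8AF0 + 0x4D24 = 0x0D814
One's-complement sum = 0xD814.
Checksum = ~0xD814 & 0xFFFF = 0x27EB.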